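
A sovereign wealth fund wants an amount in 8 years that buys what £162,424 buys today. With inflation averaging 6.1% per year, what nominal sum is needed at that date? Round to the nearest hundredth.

£260,839.45

Cumulative price-level factor: (1+6.1%)^8 ≈ 1.6059169102.
Multiplying £162,424 by the price-level factor gives the future nominal sum.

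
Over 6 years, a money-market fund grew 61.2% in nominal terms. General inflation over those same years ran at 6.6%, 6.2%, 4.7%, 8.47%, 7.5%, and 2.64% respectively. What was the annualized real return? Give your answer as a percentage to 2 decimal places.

2.15%

Cumulative inflation factor: 1.066 × 1.062 × 1.047 × 1.0847 × 1.075 × 1.0264 ≈ 1.41861.
Nominal growth factor: 1.61200. Real growth factor = 1.61200 / 1.41861 ≈ 1.13632.
Annualized: 1.13632^(1/6) − 1 ≈ 0.02153.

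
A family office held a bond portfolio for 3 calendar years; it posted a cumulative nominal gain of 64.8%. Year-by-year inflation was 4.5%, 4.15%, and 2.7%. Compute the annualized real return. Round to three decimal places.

Cumulative inflation factor: 1.045 × 1.0415 × 1.027 ≈ 1.11775.
Nominal growth factor: 1.64800. Real growth factor = 1.64800 / 1.11775 ≈ 1.47439.
Annualized: 1.47439^(1/3) − 1 ≈ 0.13816.

13.816%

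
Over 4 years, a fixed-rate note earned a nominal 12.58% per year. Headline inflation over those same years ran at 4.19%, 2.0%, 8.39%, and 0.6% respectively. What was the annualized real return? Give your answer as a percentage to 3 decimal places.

8.507%

Cumulative inflation factor: 1.0419 × 1.020 × 1.0839 × 1.006 ≈ 1.15881.
Nominal growth factor: 1.60637. Real growth factor = 1.60637 / 1.15881 ≈ 1.38622.
Annualized: 1.38622^(1/4) − 1 ≈ 0.08507.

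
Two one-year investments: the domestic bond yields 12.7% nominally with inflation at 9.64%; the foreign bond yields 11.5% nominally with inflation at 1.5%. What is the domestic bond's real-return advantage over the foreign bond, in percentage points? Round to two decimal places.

-7.06

The domestic bond real return: 1.127/1.0964 − 1 = 2.791%.
The foreign bond real return: 1.115/1.015 − 1 = 9.852%.
Difference: 2.791 − 9.852 = -7.061 pp.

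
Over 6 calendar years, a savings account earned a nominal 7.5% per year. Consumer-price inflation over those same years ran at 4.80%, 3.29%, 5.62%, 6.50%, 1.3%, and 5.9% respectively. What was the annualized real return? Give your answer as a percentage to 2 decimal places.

2.82%

Cumulative inflation factor: 1.0480 × 1.0329 × 1.0562 × 1.0650 × 1.013 × 1.059 ≈ 1.30623.
Nominal growth factor: 1.54330. Real growth factor = 1.54330 / 1.30623 ≈ 1.18149.
Annualized: 1.18149^(1/6) − 1 ≈ 0.02819.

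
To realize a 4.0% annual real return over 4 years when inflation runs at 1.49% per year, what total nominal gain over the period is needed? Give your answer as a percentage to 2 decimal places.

Required annual nominal rate: (1+4.0%)(1+1.49%) − 1 = 5.5496%.
Cumulative over 4 years: (1 + 0.055496)^4 − 1 ≈ 0.24116.

24.12%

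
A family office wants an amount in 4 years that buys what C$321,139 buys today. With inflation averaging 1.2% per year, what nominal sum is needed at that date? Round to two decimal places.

Cumulative price-level factor: (1+1.2%)^4 ≈ 1.0488709327.
The nominal amount required is C$321,139 scaled up by that factor.

C$336,833.36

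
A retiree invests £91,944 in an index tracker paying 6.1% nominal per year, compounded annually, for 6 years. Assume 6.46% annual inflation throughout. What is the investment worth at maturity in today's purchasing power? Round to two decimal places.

£90,094.22

Nominal value at maturity: £91,944 × (1 + 6.1%)^6 ≈ £131,164.32.
Price-level factor over 6 years: (1 + 6.46%)^6 ≈ 1.4558571745.
Dividing the nominal maturity value by the price-level factor gives the value in today's money.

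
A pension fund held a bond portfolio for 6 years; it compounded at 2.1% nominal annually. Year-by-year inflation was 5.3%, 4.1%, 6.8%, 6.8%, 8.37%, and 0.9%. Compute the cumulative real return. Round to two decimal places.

-17.14%

Cumulative inflation factor: 1.053 × 1.041 × 1.068 × 1.068 × 1.0837 × 1.009 ≈ 1.36717.
Nominal growth factor: 1.13280. Real growth factor = 1.13280 / 1.36717 ≈ 0.82858.
Total real return ≈ -17.1424%.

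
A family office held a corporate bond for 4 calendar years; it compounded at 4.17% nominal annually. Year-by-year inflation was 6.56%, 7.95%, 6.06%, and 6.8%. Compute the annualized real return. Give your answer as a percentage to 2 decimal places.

-2.50%

Cumulative inflation factor: 1.0656 × 1.0795 × 1.0606 × 1.068 ≈ 1.30299.
Nominal growth factor: 1.17753. Real growth factor = 1.17753 / 1.30299 ≈ 0.90371.
Annualized: 0.90371^(1/4) − 1 ≈ -0.02499.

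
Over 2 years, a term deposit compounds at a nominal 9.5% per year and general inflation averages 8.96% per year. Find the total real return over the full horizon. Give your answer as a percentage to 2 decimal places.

0.99%

The annual real rate is (1+9.5%)/(1+8.96%) − 1 = 0.4956%.
Compounded over 2 years: (1 + 0.004956)^2 − 1 ≈ 0.00994.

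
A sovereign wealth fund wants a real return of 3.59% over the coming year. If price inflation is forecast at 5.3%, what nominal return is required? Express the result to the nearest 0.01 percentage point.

9.08%

By the Fisher equation, 1 + r_nom = (1 + 3.59%)(1 + 5.3%) = 1.0359 × 1.053 = 1.0908027.
So r_nom = 9.08027%.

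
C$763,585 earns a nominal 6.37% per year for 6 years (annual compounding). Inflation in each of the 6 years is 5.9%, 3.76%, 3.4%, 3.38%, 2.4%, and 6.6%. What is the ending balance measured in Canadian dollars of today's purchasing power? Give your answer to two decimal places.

Nominal value at maturity: C$763,585 × (1 + 6.37%)^6 ≈ C$1,106,043.85.
Price-level factor over 6 years: 1.059 × 1.0376 × 1.034 × 1.0338 × 1.024 × 1.066 ≈ 1.2821538805.
The maturity value deflated by that factor is the answer in today's purchasing power.

C$862,645.17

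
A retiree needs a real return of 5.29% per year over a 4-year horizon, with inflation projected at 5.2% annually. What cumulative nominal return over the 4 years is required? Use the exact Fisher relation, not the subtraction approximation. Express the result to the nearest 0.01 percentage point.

Required annual nominal rate: (1+5.29%)(1+5.2%) − 1 = 10.76508%.
Cumulative over 4 years: (1 + 0.1076508)^4 − 1 ≈ 0.50526.

50.53%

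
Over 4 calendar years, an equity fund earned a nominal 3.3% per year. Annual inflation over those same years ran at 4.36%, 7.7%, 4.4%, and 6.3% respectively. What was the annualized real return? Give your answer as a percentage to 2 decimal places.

Cumulative inflation factor: 1.0436 × 1.077 × 1.044 × 1.063 ≈ 1.24734.
Nominal growth factor: 1.13868. Real growth factor = 1.13868 / 1.24734 ≈ 0.91289.
Annualized: 0.91289^(1/4) − 1 ≈ -0.02253.

-2.25%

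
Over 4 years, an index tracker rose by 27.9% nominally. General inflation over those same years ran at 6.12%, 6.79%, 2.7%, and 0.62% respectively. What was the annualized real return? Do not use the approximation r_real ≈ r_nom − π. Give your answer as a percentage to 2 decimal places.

Cumulative inflation factor: 1.0612 × 1.0679 × 1.027 × 1.0062 ≈ 1.17107.
Nominal growth factor: 1.27900. Real growth factor = 1.27900 / 1.17107 ≈ 1.09216.
Annualized: 1.09216^(1/4) − 1 ≈ 0.02229.

2.23%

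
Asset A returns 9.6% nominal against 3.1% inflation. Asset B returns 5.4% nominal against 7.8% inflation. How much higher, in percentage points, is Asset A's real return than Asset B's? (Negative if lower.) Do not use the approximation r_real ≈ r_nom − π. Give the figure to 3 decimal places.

8.531

Asset A real return: 1.096/1.031 − 1 = 6.3046%.
Asset B real return: 1.054/1.078 − 1 = -2.2263%.
Difference: 6.3046 − (-2.2263) = 8.5309 pp.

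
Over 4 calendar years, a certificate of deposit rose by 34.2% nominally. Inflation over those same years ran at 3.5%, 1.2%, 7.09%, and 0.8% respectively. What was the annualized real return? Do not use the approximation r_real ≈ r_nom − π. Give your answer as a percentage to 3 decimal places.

4.377%

Cumulative inflation factor: 1.035 × 1.012 × 1.0709 × 1.008 ≈ 1.13066.
Nominal growth factor: 1.34200. Real growth factor = 1.34200 / 1.13066 ≈ 1.18692.
Annualized: 1.18692^(1/4) − 1 ≈ 0.04377.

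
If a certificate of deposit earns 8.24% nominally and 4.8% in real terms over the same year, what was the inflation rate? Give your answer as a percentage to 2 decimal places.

From (1+r_nom) = (1+r_real)(1+π), we get 1+π = (1 + 8.24%)/(1 + 4.8%) = 1.0824/1.048 ≈ 1.03282.
So π ≈ 3.2824%.

3.28%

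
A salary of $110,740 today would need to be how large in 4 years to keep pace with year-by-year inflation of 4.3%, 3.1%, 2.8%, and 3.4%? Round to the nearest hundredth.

Cumulative price-level factor: 1.043 × 1.031 × 1.028 × 1.034 ≈ 1.1430273630.
The nominal amount required is $110,740 scaled up by that factor.

$126,578.85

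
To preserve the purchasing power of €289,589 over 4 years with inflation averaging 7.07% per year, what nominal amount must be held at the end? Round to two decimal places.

Cumulative price-level factor: (1+7.07%)^4 ≈ 1.3142294979.
The nominal amount required is €289,589 scaled up by that factor.

€380,586.41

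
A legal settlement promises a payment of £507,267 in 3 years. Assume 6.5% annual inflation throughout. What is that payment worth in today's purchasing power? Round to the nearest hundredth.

£419,940.53

Price-level factor over 3 years: (1 + 6.5%)^3 = 1.207949625.
Purchasing power today: £507,267 divided by that factor.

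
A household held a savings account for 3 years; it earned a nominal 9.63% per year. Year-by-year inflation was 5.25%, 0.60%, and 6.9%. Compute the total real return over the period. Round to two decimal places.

16.41%

Cumulative inflation factor: 1.0525 × 1.0060 × 1.069 ≈ 1.13187.
Nominal growth factor: 1.31761. Real growth factor = 1.31761 / 1.13187 ≈ 1.16410.
Total real return ≈ 16.4100%.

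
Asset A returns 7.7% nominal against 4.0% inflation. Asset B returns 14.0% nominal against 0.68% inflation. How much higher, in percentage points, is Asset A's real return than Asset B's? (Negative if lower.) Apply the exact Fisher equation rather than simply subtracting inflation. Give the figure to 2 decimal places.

-9.67

Asset A real return: 1.077/1.040 − 1 = 3.558%.
Asset B real return: 1.140/1.0068 − 1 = 13.230%.
Difference: 3.558 − 13.230 = -9.672 pp.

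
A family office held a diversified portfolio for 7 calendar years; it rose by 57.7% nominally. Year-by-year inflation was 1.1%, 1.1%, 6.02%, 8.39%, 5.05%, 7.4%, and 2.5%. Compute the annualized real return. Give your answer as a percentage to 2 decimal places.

2.16%

Cumulative inflation factor: 1.011 × 1.011 × 1.0602 × 1.0839 × 1.0505 × 1.074 × 1.025 ≈ 1.35832.
Nominal growth factor: 1.57700. Real growth factor = 1.57700 / 1.35832 ≈ 1.16099.
Annualized: 1.16099^(1/7) − 1 ≈ 0.02155.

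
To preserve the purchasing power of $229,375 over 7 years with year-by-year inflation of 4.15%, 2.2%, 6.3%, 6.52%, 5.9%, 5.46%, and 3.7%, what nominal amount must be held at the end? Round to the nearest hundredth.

$320,171.86

Cumulative price-level factor: 1.0415 × 1.022 × 1.063 × 1.0652 × 1.059 × 1.0546 × 1.037 ≈ 1.3958446163.
Multiplying $229,375 by the price-level factor gives the future nominal sum.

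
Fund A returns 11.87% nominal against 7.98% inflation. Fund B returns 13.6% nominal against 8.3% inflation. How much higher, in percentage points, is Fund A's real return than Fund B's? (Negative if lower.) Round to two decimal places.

Fund A real return: 1.1187/1.0798 − 1 = 3.603%.
Fund B real return: 1.136/1.083 − 1 = 4.894%.
Difference: 3.603 − 4.894 = -1.291 pp.

-1.29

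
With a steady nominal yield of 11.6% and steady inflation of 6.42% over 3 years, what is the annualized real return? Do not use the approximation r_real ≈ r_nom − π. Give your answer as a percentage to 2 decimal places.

4.87%

With constant rates the annual real return is the same each year: (1+11.6%)/(1+6.42%) − 1 = 0.04868.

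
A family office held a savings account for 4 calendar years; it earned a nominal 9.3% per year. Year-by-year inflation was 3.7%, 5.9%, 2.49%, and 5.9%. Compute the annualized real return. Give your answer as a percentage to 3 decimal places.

4.606%

Cumulative inflation factor: 1.037 × 1.059 × 1.0249 × 1.059 ≈ 1.19193.
Nominal growth factor: 1.42719. Real growth factor = 1.42719 / 1.19193 ≈ 1.19737.
Annualized: 1.19737^(1/4) − 1 ≈ 0.04606.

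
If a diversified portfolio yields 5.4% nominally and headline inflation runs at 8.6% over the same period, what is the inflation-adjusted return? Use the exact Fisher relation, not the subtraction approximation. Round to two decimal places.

-2.95%

Real return via the Fisher equation: (1 + 5.4%)/(1 + 8.6%) − 1 = 1.054/1.086 − 1 ≈ -0.02947.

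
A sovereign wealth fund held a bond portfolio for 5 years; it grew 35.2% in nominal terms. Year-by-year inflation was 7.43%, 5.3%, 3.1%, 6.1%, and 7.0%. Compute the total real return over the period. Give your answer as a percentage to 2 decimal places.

2.11%

Cumulative inflation factor: 1.0743 × 1.053 × 1.031 × 1.061 × 1.070 ≈ 1.32407.
Nominal growth factor: 1.35200. Real growth factor = 1.35200 / 1.32407 ≈ 1.02109.
Total real return ≈ 2.1092%.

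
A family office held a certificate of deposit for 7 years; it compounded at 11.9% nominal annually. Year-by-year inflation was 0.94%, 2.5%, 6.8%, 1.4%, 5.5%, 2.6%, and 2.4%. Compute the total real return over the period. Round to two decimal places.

76.89%

Cumulative inflation factor: 1.0094 × 1.025 × 1.068 × 1.014 × 1.055 × 1.026 × 1.024 ≈ 1.24193.
Nominal growth factor: 2.19690. Real growth factor = 2.19690 / 1.24193 ≈ 1.76895.
Total real return ≈ 76.8946%.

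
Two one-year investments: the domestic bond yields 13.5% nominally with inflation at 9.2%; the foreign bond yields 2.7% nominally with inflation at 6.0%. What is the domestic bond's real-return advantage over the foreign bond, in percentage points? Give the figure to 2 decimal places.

7.05

The domestic bond real return: 1.135/1.092 − 1 = 3.938%.
The foreign bond real return: 1.027/1.060 − 1 = -3.113%.
Difference: 3.938 − (-3.113) = 7.051 pp.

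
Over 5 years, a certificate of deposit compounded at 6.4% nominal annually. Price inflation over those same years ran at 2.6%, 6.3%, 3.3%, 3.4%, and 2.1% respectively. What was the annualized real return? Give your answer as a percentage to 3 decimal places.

Cumulative inflation factor: 1.026 × 1.063 × 1.033 × 1.034 × 1.021 ≈ 1.18940.
Nominal growth factor: 1.36367. Real growth factor = 1.36367 / 1.18940 ≈ 1.14652.
Annualized: 1.14652^(1/5) − 1 ≈ 0.02772.

2.772%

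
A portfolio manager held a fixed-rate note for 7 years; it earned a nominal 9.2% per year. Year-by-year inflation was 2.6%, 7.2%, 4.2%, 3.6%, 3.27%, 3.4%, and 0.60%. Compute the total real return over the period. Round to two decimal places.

45.18%

Cumulative inflation factor: 1.026 × 1.072 × 1.042 × 1.036 × 1.0327 × 1.034 × 1.0060 ≈ 1.27545.
Nominal growth factor: 1.85165. Real growth factor = 1.85165 / 1.27545 ≈ 1.45176.
Total real return ≈ 45.1764%.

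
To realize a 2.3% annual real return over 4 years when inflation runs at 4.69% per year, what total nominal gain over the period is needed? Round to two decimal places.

Required annual nominal rate: (1+2.3%)(1+4.69%) − 1 = 7.09787%.
Cumulative over 4 years: (1 + 0.0709787)^4 − 1 ≈ 0.31560.

31.56%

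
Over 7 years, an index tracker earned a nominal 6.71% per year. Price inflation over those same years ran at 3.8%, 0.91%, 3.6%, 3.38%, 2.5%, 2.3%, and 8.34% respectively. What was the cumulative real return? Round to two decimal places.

23.63%

Cumulative inflation factor: 1.038 × 1.0091 × 1.036 × 1.0338 × 1.025 × 1.023 × 1.0834 ≈ 1.27443.
Nominal growth factor: 1.57556. Real growth factor = 1.57556 / 1.27443 ≈ 1.23629.
Total real return ≈ 23.6288%.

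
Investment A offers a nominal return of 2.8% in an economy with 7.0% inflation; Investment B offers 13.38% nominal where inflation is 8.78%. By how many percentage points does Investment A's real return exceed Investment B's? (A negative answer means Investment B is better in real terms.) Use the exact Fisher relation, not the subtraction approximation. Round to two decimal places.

-8.15

Investment A real return: 1.028/1.070 − 1 = -3.925%.
Investment B real return: 1.1338/1.0878 − 1 = 4.229%.
Difference: -3.925 − 4.229 = -8.154 pp.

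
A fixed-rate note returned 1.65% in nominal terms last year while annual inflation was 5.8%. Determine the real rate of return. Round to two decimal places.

-3.92%

Real return via the Fisher equation: (1 + 1.65%)/(1 + 5.8%) − 1 = 1.0165/1.058 − 1 ≈ -0.03922.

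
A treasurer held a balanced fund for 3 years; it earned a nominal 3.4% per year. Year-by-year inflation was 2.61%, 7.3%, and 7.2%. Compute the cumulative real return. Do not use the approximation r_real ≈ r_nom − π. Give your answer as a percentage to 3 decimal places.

Cumulative inflation factor: 1.0261 × 1.073 × 1.072 ≈ 1.18028.
Nominal growth factor: 1.10551. Real growth factor = 1.10551 / 1.18028 ≈ 0.93665.
Total real return ≈ -6.3350%.

-6.335%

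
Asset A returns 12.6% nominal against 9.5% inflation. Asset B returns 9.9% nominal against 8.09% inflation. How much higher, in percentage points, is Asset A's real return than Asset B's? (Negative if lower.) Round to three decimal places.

Asset A real return: 1.126/1.095 − 1 = 2.8311%.
Asset B real return: 1.099/1.0809 − 1 = 1.6745%.
Difference: 2.8311 − 1.6745 = 1.1566 pp.

1.157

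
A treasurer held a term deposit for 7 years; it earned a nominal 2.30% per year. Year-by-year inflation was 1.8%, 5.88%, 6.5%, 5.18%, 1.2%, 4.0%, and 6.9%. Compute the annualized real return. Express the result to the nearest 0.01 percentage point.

-2.08%

Cumulative inflation factor: 1.018 × 1.0588 × 1.065 × 1.0518 × 1.012 × 1.040 × 1.069 ≈ 1.35843.
Nominal growth factor: 1.17254. Real growth factor = 1.17254 / 1.35843 ≈ 0.86316.
Annualized: 0.86316^(1/7) − 1 ≈ -0.02080.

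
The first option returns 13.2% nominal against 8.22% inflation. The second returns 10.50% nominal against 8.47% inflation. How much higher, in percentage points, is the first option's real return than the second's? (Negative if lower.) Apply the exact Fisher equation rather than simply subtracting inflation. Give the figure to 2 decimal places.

2.73

The first option real return: 1.132/1.0822 − 1 = 4.602%.
The second real return: 1.1050/1.0847 − 1 = 1.871%.
Difference: 4.602 − 1.871 = 2.731 pp.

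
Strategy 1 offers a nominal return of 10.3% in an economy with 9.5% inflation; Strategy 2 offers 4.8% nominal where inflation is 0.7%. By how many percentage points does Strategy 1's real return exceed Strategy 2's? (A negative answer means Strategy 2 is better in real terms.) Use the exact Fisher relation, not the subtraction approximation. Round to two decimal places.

-3.34

Strategy 1 real return: 1.103/1.095 − 1 = 0.731%.
Strategy 2 real return: 1.048/1.007 − 1 = 4.071%.
Difference: 0.731 − 4.071 = -3.340 pp.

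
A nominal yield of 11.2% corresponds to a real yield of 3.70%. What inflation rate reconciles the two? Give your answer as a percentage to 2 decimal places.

7.23%

From (1+r_nom) = (1+r_real)(1+π), we get 1+π = (1 + 11.2%)/(1 + 3.70%) = 1.112/1.0370 ≈ 1.07232.
So π ≈ 7.2324%.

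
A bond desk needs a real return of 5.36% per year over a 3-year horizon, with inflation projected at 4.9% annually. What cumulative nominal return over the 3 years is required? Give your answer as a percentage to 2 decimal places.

35.01%

Required annual nominal rate: (1+5.36%)(1+4.9%) − 1 = 10.52264%.
Cumulative over 3 years: (1 + 0.1052264)^3 − 1 ≈ 0.35006.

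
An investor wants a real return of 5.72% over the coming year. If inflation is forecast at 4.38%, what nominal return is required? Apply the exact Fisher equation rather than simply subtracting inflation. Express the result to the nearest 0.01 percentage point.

10.35%

By the Fisher equation, 1 + r_nom = (1 + 5.72%)(1 + 4.38%) = 1.0572 × 1.0438 = 1.10350536.
So r_nom = 10.350536%.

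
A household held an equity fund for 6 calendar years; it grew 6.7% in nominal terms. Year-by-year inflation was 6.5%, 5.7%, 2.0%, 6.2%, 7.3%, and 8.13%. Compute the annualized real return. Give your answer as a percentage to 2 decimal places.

Cumulative inflation factor: 1.065 × 1.057 × 1.020 × 1.062 × 1.073 × 1.0813 ≈ 1.41480.
Nominal growth factor: 1.06700. Real growth factor = 1.06700 / 1.41480 ≈ 0.75417.
Annualized: 0.75417^(1/6) − 1 ≈ -0.04593.

-4.59%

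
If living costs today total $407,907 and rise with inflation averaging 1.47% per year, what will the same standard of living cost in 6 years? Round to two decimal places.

$445,232.77

Cumulative price-level factor: (1+1.47%)^6 ≈ 1.0915055850.
Multiplying $407,907 by the price-level factor gives the future nominal sum.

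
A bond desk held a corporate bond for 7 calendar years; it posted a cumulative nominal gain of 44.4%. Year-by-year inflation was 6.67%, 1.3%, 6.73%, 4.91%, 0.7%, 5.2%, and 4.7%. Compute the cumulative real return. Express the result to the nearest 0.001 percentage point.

7.602%

Cumulative inflation factor: 1.0667 × 1.013 × 1.0673 × 1.0491 × 1.007 × 1.052 × 1.047 ≈ 1.34198.
Nominal growth factor: 1.44400. Real growth factor = 1.44400 / 1.34198 ≈ 1.07602.
Total real return ≈ 7.6020%.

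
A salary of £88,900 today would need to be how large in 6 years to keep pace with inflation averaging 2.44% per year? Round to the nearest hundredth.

Cumulative price-level factor: (1+2.44%)^6 ≈ 1.1556263046.
Multiplying £88,900 by the price-level factor gives the future nominal sum.

£102,735.18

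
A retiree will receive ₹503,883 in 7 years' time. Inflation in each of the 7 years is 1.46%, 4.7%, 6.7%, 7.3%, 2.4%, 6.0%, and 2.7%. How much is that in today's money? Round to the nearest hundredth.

Price-level factor over 7 years: 1.0146 × 1.047 × 1.067 × 1.073 × 1.024 × 1.060 × 1.027 ≈ 1.3557572844.
Purchasing power today: ₹503,883 divided by that factor.

₹371,661.66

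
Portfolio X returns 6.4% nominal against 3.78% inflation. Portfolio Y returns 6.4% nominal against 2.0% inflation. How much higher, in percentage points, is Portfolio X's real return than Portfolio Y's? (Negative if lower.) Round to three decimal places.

Portfolio X real return: 1.064/1.0378 − 1 = 2.5246%.
Portfolio Y real return: 1.064/1.020 − 1 = 4.3137%.
Difference: 2.5246 − 4.3137 = -1.7891 pp.

-1.789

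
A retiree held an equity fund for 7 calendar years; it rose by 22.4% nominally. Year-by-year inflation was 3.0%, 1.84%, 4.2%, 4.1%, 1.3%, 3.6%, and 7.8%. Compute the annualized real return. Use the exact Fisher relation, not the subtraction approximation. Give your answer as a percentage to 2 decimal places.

Cumulative inflation factor: 1.030 × 1.0184 × 1.042 × 1.041 × 1.013 × 1.036 × 1.078 ≈ 1.28725.
Nominal growth factor: 1.22400. Real growth factor = 1.22400 / 1.28725 ≈ 0.95087.
Annualized: 0.95087^(1/7) − 1 ≈ -0.00717.

-0.72%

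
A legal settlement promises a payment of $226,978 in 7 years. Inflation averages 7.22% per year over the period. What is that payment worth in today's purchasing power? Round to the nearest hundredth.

Price-level factor over 7 years: (1 + 7.22%)^7 ≈ 1.6290357688.
Purchasing power today: $226,978 divided by that factor.

$139,332.73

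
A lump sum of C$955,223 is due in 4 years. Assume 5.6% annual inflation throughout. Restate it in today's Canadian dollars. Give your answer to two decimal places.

C$768,155.42

Price-level factor over 4 years: (1 + 5.6%)^4 ≈ 1.2435282985.
Purchasing power today: C$955,223 divided by that factor.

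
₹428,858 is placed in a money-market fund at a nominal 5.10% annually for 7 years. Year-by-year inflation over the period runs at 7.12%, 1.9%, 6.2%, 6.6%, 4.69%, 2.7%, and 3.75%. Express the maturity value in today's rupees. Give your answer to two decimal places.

Nominal value at maturity: ₹428,858 × (1 + 5.10%)^7 ≈ ₹607,480.76.
Price-level factor over 7 years: 1.0712 × 1.019 × 1.062 × 1.066 × 1.0469 × 1.027 × 1.0375 ≈ 1.3784474624.
The maturity value deflated by that factor is the answer in today's purchasing power.

₹440,699.25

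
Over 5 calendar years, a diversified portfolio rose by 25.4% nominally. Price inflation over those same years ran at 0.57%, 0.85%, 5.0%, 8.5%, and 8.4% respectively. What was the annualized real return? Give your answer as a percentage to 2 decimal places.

0.02%

Cumulative inflation factor: 1.0057 × 1.0085 × 1.050 × 1.085 × 1.084 ≈ 1.25254.
Nominal growth factor: 1.25400. Real growth factor = 1.25400 / 1.25254 ≈ 1.00116.
Annualized: 1.00116^(1/5) − 1 ≈ 0.00023.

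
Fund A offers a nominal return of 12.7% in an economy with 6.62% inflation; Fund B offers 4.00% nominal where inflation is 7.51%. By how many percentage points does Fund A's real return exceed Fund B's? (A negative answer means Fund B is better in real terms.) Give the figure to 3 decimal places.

8.967

Fund A real return: 1.127/1.0662 − 1 = 5.7025%.
Fund B real return: 1.0400/1.0751 − 1 = -3.2648%.
Difference: 5.7025 − (-3.2648) = 8.9673 pp.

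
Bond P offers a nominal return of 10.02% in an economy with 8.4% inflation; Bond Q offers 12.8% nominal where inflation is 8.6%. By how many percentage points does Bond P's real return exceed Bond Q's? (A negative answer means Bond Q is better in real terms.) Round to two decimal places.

-2.37

Bond P real return: 1.1002/1.084 − 1 = 1.494%.
Bond Q real return: 1.128/1.086 − 1 = 3.867%.
Difference: 1.494 − 3.867 = -2.373 pp.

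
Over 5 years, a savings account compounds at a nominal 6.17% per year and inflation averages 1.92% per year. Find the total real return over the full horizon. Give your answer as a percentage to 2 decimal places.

22.66%

The annual real rate is (1+6.17%)/(1+1.92%) − 1 = 4.1699%.
Compounded over 5 years: (1 + 0.041699)^5 − 1 ≈ 0.22663.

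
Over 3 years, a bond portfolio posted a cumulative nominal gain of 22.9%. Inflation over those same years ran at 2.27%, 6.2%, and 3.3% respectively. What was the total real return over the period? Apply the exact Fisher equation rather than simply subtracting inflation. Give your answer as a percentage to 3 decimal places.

9.542%

Cumulative inflation factor: 1.0227 × 1.062 × 1.033 ≈ 1.12195.
Nominal growth factor: 1.22900. Real growth factor = 1.22900 / 1.12195 ≈ 1.09542.
Total real return ≈ 9.5415%.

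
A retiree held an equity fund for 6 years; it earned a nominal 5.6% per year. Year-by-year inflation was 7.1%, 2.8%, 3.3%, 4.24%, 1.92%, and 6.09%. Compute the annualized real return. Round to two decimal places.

1.32%

Cumulative inflation factor: 1.071 × 1.028 × 1.033 × 1.0424 × 1.0192 × 1.0609 ≈ 1.28189.
Nominal growth factor: 1.38670. Real growth factor = 1.38670 / 1.28189 ≈ 1.08176.
Annualized: 1.08176^(1/6) − 1 ≈ 0.01318.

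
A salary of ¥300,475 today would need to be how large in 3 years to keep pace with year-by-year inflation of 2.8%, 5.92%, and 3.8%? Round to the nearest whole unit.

¥339,607

Cumulative price-level factor: 1.028 × 1.0592 × 1.038 = 1.1302341888.
Multiplying ¥300,475 by the price-level factor gives the future nominal sum.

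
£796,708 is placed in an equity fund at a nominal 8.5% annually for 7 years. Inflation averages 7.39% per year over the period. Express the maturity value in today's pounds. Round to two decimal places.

Nominal value at maturity: £796,708 × (1 + 8.5%)^7 ≈ £1,410,286.49.
Price-level factor over 7 years: (1 + 7.39%)^7 ≈ 1.6472021355.
The maturity value deflated by that factor is the answer in today's purchasing power.

£856,170.87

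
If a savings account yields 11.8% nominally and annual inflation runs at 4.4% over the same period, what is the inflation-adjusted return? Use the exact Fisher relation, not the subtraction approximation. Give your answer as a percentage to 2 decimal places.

Real return via the Fisher equation: (1 + 11.8%)/(1 + 4.4%) − 1 = 1.118/1.044 − 1 ≈ 0.07088.

7.09%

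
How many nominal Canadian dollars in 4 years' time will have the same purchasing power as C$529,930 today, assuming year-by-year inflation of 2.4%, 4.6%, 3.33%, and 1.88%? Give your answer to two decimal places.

C$597,537.98

Cumulative price-level factor: 1.024 × 1.046 × 1.0333 × 1.0188 ≈ 1.1275790723.
Multiplying C$529,930 by the price-level factor gives the future nominal sum.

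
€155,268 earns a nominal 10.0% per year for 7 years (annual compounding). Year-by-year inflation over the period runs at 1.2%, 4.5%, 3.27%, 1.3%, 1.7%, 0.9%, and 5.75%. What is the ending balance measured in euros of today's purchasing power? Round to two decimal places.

€252,033.25

Nominal value at maturity: €155,268 × (1 + 10.0%)^7 ≈ €302,573.41.
Price-level factor over 7 years: 1.012 × 1.045 × 1.0327 × 1.013 × 1.017 × 1.009 × 1.0575 ≈ 1.2005297331.
The maturity value deflated by that factor is the answer in today's purchasing power.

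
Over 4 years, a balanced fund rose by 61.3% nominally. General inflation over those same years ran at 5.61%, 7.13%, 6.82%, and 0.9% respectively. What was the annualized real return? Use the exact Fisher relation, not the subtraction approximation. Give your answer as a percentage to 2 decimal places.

Cumulative inflation factor: 1.0561 × 1.0713 × 1.0682 × 1.009 ≈ 1.21944.
Nominal growth factor: 1.61300. Real growth factor = 1.61300 / 1.21944 ≈ 1.32274.
Annualized: 1.32274^(1/4) − 1 ≈ 0.07243.

7.24%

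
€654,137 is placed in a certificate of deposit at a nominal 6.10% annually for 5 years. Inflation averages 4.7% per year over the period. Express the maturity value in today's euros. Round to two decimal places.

€699,056.42

Nominal value at maturity: €654,137 × (1 + 6.10%)^5 ≈ €879,519.83.
Price-level factor over 5 years: (1 + 4.7%)^5 ≈ 1.2581528578.
The maturity value deflated by that factor is the answer in today's purchasing power.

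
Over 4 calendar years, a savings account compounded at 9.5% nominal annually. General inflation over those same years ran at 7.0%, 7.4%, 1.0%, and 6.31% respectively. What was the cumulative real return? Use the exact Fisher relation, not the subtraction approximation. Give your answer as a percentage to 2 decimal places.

Cumulative inflation factor: 1.070 × 1.074 × 1.010 × 1.0631 ≈ 1.23391.
Nominal growth factor: 1.43766. Real growth factor = 1.43766 / 1.23391 ≈ 1.16513.
Total real return ≈ 16.5126%.

16.51%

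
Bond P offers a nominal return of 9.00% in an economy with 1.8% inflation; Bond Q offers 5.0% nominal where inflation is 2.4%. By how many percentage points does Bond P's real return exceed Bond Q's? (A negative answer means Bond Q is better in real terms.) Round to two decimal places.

Bond P real return: 1.0900/1.018 − 1 = 7.073%.
Bond Q real return: 1.050/1.024 − 1 = 2.539%.
Difference: 7.073 − 2.539 = 4.534 pp.

4.53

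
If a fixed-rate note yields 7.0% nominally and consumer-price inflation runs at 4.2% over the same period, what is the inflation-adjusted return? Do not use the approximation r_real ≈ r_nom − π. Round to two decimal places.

2.69%

Real return via the Fisher equation: (1 + 7.0%)/(1 + 4.2%) − 1 = 1.070/1.042 − 1 ≈ 0.02687.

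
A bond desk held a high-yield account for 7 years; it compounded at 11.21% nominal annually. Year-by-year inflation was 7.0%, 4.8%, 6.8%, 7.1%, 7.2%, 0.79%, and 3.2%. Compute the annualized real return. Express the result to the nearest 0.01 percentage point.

Cumulative inflation factor: 1.070 × 1.048 × 1.068 × 1.071 × 1.072 × 1.0079 × 1.032 ≈ 1.43020.
Nominal growth factor: 2.10381. Real growth factor = 2.10381 / 1.43020 ≈ 1.47099.
Annualized: 1.47099^(1/7) − 1 ≈ 0.05668.

5.67%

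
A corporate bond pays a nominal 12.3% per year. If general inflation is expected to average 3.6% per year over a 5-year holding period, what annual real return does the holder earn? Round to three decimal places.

8.398%

With constant rates the annual real return is the same each year: (1+12.3%)/(1+3.6%) − 1 = 0.08398.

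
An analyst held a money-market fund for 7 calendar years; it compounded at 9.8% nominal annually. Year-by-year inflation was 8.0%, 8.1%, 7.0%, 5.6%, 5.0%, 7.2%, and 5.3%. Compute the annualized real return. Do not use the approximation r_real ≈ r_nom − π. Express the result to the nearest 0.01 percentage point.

Cumulative inflation factor: 1.080 × 1.081 × 1.070 × 1.056 × 1.050 × 1.072 × 1.053 ≈ 1.56354.
Nominal growth factor: 1.92405. Real growth factor = 1.92405 / 1.56354 ≈ 1.23057.
Annualized: 1.23057^(1/7) − 1 ≈ 0.03008.

3.01%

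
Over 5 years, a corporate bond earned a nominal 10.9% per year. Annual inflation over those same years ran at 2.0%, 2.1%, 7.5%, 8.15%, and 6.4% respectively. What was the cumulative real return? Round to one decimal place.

30.2%

Cumulative inflation factor: 1.020 × 1.021 × 1.075 × 1.0815 × 1.064 ≈ 1.28826.
Nominal growth factor: 1.67748. Real growth factor = 1.67748 / 1.28826 ≈ 1.30213.
Total real return ≈ 30.2133%.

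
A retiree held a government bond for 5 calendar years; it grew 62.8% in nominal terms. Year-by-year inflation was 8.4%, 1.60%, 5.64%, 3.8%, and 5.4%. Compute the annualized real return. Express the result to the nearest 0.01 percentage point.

5.04%

Cumulative inflation factor: 1.084 × 1.0160 × 1.0564 × 1.038 × 1.054 ≈ 1.27289.
Nominal growth factor: 1.62800. Real growth factor = 1.62800 / 1.27289 ≈ 1.27898.
Annualized: 1.27898^(1/5) − 1 ≈ 0.05044.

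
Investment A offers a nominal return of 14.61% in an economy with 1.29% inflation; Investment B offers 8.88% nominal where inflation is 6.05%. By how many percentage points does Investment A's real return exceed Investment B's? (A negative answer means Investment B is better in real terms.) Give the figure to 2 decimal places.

Investment A real return: 1.1461/1.0129 − 1 = 13.150%.
Investment B real return: 1.0888/1.0605 − 1 = 2.669%.
Difference: 13.150 − 2.669 = 10.481 pp.

10.48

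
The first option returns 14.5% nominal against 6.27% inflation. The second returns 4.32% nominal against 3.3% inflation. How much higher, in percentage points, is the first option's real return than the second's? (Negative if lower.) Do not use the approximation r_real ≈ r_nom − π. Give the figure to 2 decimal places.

The first option real return: 1.145/1.0627 − 1 = 7.744%.
The second real return: 1.0432/1.033 − 1 = 0.987%.
Difference: 7.744 − 0.987 = 6.757 pp.

6.76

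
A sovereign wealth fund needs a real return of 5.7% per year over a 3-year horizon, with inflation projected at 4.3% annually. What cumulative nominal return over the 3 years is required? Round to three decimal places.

Required annual nominal rate: (1+5.7%)(1+4.3%) − 1 = 10.2451%.
Cumulative over 3 years: (1 + 0.102451)^3 − 1 ≈ 0.33992.

33.992%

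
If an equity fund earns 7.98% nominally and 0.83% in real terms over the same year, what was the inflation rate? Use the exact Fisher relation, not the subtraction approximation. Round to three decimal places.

From (1+r_nom) = (1+r_real)(1+π), we get 1+π = (1 + 7.98%)/(1 + 0.83%) = 1.0798/1.0083 ≈ 1.07091.
So π ≈ 7.0911%.

7.091%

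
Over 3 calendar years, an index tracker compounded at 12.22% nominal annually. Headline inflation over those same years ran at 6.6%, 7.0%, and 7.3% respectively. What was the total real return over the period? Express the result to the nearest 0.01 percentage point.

Cumulative inflation factor: 1.066 × 1.070 × 1.073 ≈ 1.22389.
Nominal growth factor: 1.41322. Real growth factor = 1.41322 / 1.22389 ≈ 1.15470.
Total real return ≈ 15.4702%.

15.47%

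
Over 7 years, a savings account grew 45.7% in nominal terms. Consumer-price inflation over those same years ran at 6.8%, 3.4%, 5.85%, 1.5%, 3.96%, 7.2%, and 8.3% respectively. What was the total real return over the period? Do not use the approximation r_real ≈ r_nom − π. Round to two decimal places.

1.75%

Cumulative inflation factor: 1.068 × 1.034 × 1.0585 × 1.015 × 1.0396 × 1.072 × 1.083 ≈ 1.43198.
Nominal growth factor: 1.45700. Real growth factor = 1.45700 / 1.43198 ≈ 1.01747.
Total real return ≈ 1.7469%.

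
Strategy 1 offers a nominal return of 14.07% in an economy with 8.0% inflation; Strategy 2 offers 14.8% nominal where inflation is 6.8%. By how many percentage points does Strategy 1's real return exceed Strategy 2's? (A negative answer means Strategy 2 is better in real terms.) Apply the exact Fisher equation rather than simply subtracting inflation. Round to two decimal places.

Strategy 1 real return: 1.1407/1.080 − 1 = 5.620%.
Strategy 2 real return: 1.148/1.068 − 1 = 7.491%.
Difference: 5.620 − 7.491 = -1.871 pp.

-1.87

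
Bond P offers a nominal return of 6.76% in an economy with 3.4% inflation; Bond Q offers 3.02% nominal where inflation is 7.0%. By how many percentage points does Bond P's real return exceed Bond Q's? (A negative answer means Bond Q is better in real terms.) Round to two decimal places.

6.97

Bond P real return: 1.0676/1.034 − 1 = 3.250%.
Bond Q real return: 1.0302/1.070 − 1 = -3.720%.
Difference: 3.250 − (-3.720) = 6.970 pp.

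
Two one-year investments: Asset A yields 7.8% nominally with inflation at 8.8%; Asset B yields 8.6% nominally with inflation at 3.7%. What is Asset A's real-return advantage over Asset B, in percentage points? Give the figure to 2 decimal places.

-5.64

Asset A real return: 1.078/1.088 − 1 = -0.919%.
Asset B real return: 1.086/1.037 − 1 = 4.725%.
Difference: -0.919 − 4.725 = -5.644 pp.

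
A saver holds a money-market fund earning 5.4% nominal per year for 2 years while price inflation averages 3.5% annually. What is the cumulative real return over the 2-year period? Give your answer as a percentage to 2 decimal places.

3.71%

The annual real rate is (1+5.4%)/(1+3.5%) − 1 = 1.8357%.
Compounded over 2 years: (1 + 0.018357)^2 − 1 ≈ 0.03705.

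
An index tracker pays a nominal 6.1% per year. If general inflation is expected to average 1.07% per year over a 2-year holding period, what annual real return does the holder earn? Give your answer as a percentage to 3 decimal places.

With constant rates the annual real return is the same each year: (1+6.1%)/(1+1.07%) − 1 = 0.04977.

4.977%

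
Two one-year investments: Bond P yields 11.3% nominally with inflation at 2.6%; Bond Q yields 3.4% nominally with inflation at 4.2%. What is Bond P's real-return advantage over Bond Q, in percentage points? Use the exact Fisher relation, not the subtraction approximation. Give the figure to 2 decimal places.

Bond P real return: 1.113/1.026 − 1 = 8.480%.
Bond Q real return: 1.034/1.042 − 1 = -0.768%.
Difference: 8.480 − (-0.768) = 9.248 pp.

9.25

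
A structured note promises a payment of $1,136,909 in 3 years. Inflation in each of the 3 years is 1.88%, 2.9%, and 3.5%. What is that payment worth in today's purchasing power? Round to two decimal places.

$1,047,806.39

Price-level factor over 3 years: 1.0188 × 1.029 × 1.035 = 1.085037282.
Purchasing power today: $1,136,909 divided by that factor.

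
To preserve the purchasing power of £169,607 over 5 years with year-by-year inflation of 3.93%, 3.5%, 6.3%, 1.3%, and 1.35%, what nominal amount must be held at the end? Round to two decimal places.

Cumulative price-level factor: 1.0393 × 1.035 × 1.063 × 1.013 × 1.0135 ≈ 1.1739449718.
Multiplying £169,607 by the price-level factor gives the future nominal sum.

£199,109.28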